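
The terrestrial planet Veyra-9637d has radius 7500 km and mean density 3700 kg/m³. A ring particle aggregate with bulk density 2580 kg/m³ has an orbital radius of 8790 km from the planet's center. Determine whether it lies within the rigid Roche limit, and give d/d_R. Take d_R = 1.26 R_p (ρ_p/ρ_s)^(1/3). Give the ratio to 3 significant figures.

inside; d/d_R ≈ 0.825

d_R = 1.26 × (7500 km) × (3700/2580)^(1/3) = 10660 km
d/d_R = (8790) / (10660) = 0.825
Since d/d_R < 1, the body is inside the Roche limit.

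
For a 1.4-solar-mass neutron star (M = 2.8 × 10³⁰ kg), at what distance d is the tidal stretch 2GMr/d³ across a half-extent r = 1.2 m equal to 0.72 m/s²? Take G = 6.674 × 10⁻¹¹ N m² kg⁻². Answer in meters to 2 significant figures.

2GMr/d³ = a_tidal  ⇒  d = (2GMr / a_tidal)^(1/3)
d = (2 × 6.674×10⁻¹¹ × (2.8 × 10³⁰) × (1.2) / (0.72))^(1/3)
  = 8.5 × 10⁶ m

8.5 × 10⁶ m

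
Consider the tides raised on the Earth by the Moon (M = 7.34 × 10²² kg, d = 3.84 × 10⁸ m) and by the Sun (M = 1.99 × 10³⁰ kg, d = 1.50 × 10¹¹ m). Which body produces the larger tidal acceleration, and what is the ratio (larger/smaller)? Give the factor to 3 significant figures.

The Moon, by a factor of ≈ 2.20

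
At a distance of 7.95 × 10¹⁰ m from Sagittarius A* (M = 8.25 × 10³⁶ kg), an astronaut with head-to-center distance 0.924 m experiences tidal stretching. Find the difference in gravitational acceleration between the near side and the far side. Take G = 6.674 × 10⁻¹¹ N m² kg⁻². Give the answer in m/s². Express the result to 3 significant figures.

4.05 × 10⁻⁶ m/s²

The field gradient is 2GM/d³; across the full diameter 2r the difference is 4GMr/d³.
Δg = 4GMr/d³
   = 4 × (6.674 × 10⁻¹¹) × (8.25 × 10³⁶) × (0.924) / (7.95 × 10¹⁰)³
   = 4.05 × 10⁻⁶ m/s²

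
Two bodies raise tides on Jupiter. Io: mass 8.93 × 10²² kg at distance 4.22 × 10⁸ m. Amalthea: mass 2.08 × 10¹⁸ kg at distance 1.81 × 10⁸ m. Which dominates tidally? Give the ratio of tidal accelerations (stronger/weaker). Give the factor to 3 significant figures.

Io, by a factor of ≈ 3390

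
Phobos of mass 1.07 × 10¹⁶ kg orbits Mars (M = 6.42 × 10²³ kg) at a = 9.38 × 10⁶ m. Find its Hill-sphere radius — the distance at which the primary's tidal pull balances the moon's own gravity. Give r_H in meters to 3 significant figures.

r_H ≈ a (m/3M)^(1/3)
    = (9.38 × 10⁶) × (1.07 × 10¹⁶ / (3 × 6.42 × 10²³))^(1/3)
    = 1.66 × 10⁴ m

1.66 × 10⁴ m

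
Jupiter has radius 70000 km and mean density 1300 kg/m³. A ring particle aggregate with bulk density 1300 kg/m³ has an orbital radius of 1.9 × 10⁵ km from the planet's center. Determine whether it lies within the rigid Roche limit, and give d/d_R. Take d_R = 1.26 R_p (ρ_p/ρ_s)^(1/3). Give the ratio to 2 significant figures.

outside; d/d_R ≈ 2.2

d_R = 1.26 × (70000 km) × (1300/1300)^(1/3) = 88200 km
d/d_R = (1.9 × 10⁵) / (88200) = 2.2
Since d/d_R > 1, the body is outside the Roche limit.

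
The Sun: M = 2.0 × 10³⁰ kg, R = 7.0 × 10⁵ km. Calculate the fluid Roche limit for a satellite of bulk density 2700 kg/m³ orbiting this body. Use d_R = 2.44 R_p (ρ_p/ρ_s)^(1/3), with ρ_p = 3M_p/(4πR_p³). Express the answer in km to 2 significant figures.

1.4 × 10⁶ km

ρ_p = 3M_p/(4πR_p³) = 3 × (2.0 × 10³⁰) / (4π × (7.0 × 10⁸ m)³) = 1400 kg/m³
d_R = 2.44 × 7.0 × 10⁵ km × (1400/2700)^(1/3)
    = 1.4 × 10⁶ km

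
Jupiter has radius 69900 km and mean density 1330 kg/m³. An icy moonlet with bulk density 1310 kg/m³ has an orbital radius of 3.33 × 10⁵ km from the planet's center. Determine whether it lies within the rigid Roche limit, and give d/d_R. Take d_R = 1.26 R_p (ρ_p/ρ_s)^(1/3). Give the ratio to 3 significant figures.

outside; d/d_R ≈ 3.76

d_R = 1.26 × (69900 km) × (1330/1310)^(1/3) = 88520 km
d/d_R = (3.33 × 10⁵) / (88520) = 3.76
Since d/d_R > 1, the body is outside the Roche limit.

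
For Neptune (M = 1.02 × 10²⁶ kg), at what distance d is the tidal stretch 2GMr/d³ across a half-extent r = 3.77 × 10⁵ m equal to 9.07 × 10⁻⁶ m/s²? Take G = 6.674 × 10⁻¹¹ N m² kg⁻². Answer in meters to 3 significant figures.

8.27 × 10⁸ m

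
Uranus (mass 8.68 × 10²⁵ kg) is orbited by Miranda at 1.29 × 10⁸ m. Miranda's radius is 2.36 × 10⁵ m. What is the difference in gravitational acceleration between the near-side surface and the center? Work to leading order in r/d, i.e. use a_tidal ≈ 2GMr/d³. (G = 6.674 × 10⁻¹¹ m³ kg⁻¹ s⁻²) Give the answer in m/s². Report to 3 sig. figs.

1.27 × 10⁻³ m/s²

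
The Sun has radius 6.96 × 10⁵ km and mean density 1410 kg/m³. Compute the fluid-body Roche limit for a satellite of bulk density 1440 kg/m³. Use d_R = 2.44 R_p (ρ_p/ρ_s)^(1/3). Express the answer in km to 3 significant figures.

d_R = 2.44 × 6.96 × 10⁵ km × (1410/1440)^(1/3)
    = 1.69 × 10⁶ km

1.69 × 10⁶ km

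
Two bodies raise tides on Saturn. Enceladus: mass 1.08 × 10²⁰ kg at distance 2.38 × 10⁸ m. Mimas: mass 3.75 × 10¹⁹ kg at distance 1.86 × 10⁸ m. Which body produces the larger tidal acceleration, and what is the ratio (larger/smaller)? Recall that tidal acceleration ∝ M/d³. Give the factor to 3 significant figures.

Enceladus, by a factor of ≈ 1.37

Tidal acceleration ∝ M/d³, so compare M/d³ for each.
Enceladus: (1.08 × 10²⁰) / (2.38 × 10⁸)³ = 8.011 × 10⁻⁶
Mimas: (3.75 × 10¹⁹) / (1.86 × 10⁸)³ = 5.828 × 10⁻⁶
Ratio (larger/smaller) = 1.37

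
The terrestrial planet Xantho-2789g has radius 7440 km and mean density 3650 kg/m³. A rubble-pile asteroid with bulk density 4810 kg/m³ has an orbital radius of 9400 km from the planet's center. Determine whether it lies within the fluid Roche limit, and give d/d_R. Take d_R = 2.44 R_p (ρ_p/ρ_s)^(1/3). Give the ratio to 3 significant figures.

inside; d/d_R ≈ 0.568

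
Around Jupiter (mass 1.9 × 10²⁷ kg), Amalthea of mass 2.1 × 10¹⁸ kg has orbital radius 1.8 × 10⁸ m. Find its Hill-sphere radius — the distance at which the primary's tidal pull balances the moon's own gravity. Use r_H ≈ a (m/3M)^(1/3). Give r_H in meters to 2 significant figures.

1.3 × 10⁵ m

r_H ≈ a (m/3M)^(1/3)
    = (1.8 × 10⁸) × (2.1 × 10¹⁸ / (3 × 1.9 × 10²⁷))^(1/3)
    = 1.3 × 10⁵ m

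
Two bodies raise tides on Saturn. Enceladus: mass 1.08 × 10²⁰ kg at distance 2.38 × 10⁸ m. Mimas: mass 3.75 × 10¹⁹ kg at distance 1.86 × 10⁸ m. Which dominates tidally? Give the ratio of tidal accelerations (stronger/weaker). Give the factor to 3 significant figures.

Enceladus, by a factor of ≈ 1.37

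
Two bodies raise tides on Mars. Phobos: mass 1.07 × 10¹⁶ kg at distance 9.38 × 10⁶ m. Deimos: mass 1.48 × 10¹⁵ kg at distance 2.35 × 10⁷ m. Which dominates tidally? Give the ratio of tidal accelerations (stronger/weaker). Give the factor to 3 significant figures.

Tidal acceleration ∝ M/d³, so compare M/d³ for each.
Phobos: (1.07 × 10¹⁶) / (9.38 × 10⁶)³ = 1.297 × 10⁻⁵
Deimos: (1.48 × 10¹⁵) / (2.35 × 10⁷)³ = 1.140 × 10⁻⁷
Ratio (larger/smaller) = 114

Phobos, by a factor of ≈ 114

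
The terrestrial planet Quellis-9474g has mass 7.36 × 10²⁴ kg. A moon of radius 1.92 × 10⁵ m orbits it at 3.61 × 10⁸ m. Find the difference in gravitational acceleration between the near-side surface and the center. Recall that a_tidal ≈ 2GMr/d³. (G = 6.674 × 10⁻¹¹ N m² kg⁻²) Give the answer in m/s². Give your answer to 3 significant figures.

The tidal stretch is the gradient of GM/d² times the body's extent r, hence the 1/d³ dependence.
a_tidal = 2GMr/d³
        = 2 × (6.674 × 10⁻¹¹) × (7.36 × 10²⁴) × (1.92 × 10⁵) / (3.61 × 10⁸)³
        = 4.01 × 10⁻⁶ m/s²

4.01 × 10⁻⁶ m/s²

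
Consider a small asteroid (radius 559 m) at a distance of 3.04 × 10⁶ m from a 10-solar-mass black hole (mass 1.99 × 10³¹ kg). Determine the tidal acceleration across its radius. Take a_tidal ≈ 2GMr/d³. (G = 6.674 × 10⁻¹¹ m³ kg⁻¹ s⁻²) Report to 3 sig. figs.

Δa = 2GMr/d³
   = 2 × (6.674 × 10⁻¹¹) × (1.99 × 10³¹) × (559) / (3.04 × 10⁶)³
   = 5.29 × 10⁴ m/s²

5.29 × 10⁴ m/s²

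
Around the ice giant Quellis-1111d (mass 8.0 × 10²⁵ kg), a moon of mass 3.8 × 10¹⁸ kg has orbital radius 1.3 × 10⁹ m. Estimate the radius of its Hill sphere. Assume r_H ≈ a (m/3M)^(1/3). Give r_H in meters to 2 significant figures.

3.3 × 10⁶ m

r_H ≈ a (m/3M)^(1/3)
    = (1.3 × 10⁹) × (3.8 × 10¹⁸ / (3 × 8.0 × 10²⁵))^(1/3)
    = 3.3 × 10⁶ m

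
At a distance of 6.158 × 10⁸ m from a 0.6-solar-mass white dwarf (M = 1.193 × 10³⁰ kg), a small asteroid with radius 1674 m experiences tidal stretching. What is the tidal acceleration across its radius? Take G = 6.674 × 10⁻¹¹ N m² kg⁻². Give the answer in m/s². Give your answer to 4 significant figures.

The tidal stretch is the gradient of GM/d² times the body's extent r, hence the 1/d³ dependence.
Δg = 2GMr/d³
   = 2 × (6.674 × 10⁻¹¹) × (1.193 × 10³⁰) × (1674) / (6.158 × 10⁸)³
   = 1.142 × 10⁻³ m/s²

1.142 × 10⁻³ m/s²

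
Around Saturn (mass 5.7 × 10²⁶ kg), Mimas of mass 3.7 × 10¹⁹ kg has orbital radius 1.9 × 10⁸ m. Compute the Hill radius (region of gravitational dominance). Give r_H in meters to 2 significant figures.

5.3 × 10⁵ m

r_H ≈ a (m/3M)^(1/3)
    = (1.9 × 10⁸) × (3.7 × 10¹⁹ / (3 × 5.7 × 10²⁶))^(1/3)
    = 5.3 × 10⁵ m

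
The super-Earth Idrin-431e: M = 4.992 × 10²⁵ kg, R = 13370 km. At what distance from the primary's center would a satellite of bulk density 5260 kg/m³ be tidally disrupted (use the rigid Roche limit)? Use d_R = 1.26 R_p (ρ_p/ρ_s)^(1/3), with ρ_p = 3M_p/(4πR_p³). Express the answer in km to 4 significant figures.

16550 km

ρ_p = 3M_p/(4πR_p³) = 3 × (4.992 × 10²⁵) / (4π × (1.337 × 10⁷ m)³) = 4986 kg/m³
d_R = 1.26 × 13370 km × (4986/5260)^(1/3)
    = 16550 km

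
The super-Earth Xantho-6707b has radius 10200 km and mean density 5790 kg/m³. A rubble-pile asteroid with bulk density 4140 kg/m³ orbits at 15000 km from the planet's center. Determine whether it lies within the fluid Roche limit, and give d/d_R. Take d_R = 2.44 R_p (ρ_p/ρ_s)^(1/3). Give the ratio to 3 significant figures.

inside; d/d_R ≈ 0.539

d_R = 2.44 × (10200 km) × (5790/4140)^(1/3) = 27830 km
d/d_R = (15000) / (27830) = 0.539
Since d/d_R < 1, the body is inside the Roche limit.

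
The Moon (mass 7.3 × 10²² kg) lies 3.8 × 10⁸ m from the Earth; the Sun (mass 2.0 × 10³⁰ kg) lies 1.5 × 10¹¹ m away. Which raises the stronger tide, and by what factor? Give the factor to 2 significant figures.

Tidal stretch scales as M/d³; compute that for each body.
The Moon: (7.3 × 10²²) / (3.8 × 10⁸)³ = 1.330 × 10⁻³
The Sun: (2.0 × 10³⁰) / (1.5 × 10¹¹)³ = 5.926 × 10⁻⁴
Ratio (larger/smaller) = 2.2

The Moon, by a factor of ≈ 2.2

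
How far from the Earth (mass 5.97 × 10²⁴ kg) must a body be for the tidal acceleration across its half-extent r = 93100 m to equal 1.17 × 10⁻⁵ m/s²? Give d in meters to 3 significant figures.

2GMr/d³ = a_tidal  ⇒  d = (2GMr / a_tidal)^(1/3)
d = (2 × 6.674×10⁻¹¹ × (5.97 × 10²⁴) × (93100) / (1.17 × 10⁻⁵))^(1/3)
  = 1.85 × 10⁸ m

1.85 × 10⁸ m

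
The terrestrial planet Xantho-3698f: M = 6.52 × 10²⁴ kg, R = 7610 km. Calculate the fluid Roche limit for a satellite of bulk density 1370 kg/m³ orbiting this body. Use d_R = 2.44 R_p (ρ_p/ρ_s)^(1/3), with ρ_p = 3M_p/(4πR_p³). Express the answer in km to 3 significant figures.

25500 km

ρ_p = 3M_p/(4πR_p³) = 3 × (6.52 × 10²⁴) / (4π × (7.61 × 10⁶ m)³) = 3530 kg/m³
d_R = 2.44 × 7610 km × (3530/1370)^(1/3)
    = 25500 km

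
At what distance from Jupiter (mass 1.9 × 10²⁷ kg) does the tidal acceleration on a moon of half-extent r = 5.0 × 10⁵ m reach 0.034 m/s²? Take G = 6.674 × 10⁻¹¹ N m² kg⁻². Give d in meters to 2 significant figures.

2GMr/d³ = a_tidal  ⇒  d = (2GMr / a_tidal)^(1/3)
d = (2 × 6.674×10⁻¹¹ × (1.9 × 10²⁷) × (5.0 × 10⁵) / (0.034))^(1/3)
  = 1.6 × 10⁸ m

1.6 × 10⁸ m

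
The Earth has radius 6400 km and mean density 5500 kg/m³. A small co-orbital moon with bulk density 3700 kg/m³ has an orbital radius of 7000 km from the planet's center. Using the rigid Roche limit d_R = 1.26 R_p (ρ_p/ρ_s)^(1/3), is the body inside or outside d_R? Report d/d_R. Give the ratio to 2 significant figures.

d_R = 1.26 × (6400 km) × (5500/3700)^(1/3) = 9203 km
d/d_R = (7000) / (9203) = 0.76
Since d/d_R < 1, the body is inside the Roche limit.

inside; d/d_R ≈ 0.76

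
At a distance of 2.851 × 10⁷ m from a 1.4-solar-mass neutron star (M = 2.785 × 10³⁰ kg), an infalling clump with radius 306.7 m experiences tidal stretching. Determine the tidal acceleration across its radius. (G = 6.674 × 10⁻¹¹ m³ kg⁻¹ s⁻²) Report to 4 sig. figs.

4.920 m/s²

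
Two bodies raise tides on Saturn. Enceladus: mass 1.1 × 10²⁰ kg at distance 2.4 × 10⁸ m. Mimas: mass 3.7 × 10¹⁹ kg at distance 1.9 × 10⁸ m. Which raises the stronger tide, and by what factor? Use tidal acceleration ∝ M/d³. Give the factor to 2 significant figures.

Enceladus, by a factor of ≈ 1.5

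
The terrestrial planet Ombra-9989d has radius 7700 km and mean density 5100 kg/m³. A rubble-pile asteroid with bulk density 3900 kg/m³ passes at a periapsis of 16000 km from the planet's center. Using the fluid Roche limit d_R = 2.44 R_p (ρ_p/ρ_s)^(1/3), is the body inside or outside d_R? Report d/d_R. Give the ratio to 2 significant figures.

inside; d/d_R ≈ 0.78

d_R = 2.44 × (7700 km) × (5100/3900)^(1/3) = 20550 km
d/d_R = (16000) / (20550) = 0.78
Since d/d_R < 1, the body is inside the Roche limit.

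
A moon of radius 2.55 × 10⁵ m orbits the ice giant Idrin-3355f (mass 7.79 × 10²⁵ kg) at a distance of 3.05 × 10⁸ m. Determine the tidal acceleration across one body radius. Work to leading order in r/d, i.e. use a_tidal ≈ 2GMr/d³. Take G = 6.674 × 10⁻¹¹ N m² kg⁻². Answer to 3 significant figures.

Δa = 2GMr/d³
   = 2 × (6.674 × 10⁻¹¹) × (7.79 × 10²⁵) × (2.55 × 10⁵) / (3.05 × 10⁸)³
   = 9.35 × 10⁻⁵ m/s²

9.35 × 10⁻⁵ m/s²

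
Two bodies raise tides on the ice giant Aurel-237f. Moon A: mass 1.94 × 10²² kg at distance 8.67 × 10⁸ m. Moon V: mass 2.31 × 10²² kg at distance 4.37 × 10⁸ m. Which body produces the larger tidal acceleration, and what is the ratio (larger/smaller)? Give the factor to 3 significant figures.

Compare M/d³ for the two perturbers:
Moon A: (1.94 × 10²²) / (8.67 × 10⁸)³ = 2.977 × 10⁻⁵
Moon V: (2.31 × 10²²) / (4.37 × 10⁸)³ = 2.768 × 10⁻⁴
Ratio (larger/smaller) = 9.30

Moon V, by a factor of ≈ 9.30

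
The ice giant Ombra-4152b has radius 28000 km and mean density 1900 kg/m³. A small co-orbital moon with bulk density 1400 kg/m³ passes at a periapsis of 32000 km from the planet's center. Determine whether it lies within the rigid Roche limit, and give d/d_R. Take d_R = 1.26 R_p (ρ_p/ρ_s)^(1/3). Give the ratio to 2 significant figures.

inside; d/d_R ≈ 0.82

d_R = 1.26 × (28000 km) × (1900/1400)^(1/3) = 39060 km
d/d_R = (32000) / (39060) = 0.82
Since d/d_R < 1, the body is inside the Roche limit.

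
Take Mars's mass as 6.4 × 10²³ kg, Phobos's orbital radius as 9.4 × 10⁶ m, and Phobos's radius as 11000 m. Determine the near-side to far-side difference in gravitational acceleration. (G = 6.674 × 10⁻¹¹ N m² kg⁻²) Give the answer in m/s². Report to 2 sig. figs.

Δa = 4GMr/d³
   = 4 × (6.674 × 10⁻¹¹) × (6.4 × 10²³) × (11000) / (9.4 × 10⁶)³
   = 2.3 × 10⁻³ m/s²

2.3 × 10⁻³ m/s²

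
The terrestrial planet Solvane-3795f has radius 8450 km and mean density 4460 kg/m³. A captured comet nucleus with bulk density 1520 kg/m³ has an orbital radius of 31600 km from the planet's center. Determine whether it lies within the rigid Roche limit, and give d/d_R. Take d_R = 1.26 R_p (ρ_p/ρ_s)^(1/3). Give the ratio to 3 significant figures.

d_R = 1.26 × (8450 km) × (4460/1520)^(1/3) = 15240 km
d/d_R = (31600) / (15240) = 2.07
Since d/d_R > 1, the body is outside the Roche limit.

outside; d/d_R ≈ 2.07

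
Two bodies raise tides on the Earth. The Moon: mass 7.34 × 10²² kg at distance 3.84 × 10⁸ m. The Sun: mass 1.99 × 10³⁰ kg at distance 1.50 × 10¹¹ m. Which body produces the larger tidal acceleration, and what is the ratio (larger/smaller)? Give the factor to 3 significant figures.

The Moon, by a factor of ≈ 2.20

Tidal stretch scales as M/d³; compute that for each body.
The Moon: (7.34 × 10²²) / (3.84 × 10⁸)³ = 1.296 × 10⁻³
The Sun: (1.99 × 10³⁰) / (1.50 × 10¹¹)³ = 5.896 × 10⁻⁴
Ratio (larger/smaller) = 2.20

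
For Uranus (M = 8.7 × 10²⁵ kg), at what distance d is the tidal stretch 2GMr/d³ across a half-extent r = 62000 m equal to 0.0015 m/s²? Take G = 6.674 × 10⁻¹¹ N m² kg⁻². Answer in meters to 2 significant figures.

2GMr/d³ = a_tidal  ⇒  d = (2GMr / a_tidal)^(1/3)
d = (2 × 6.674×10⁻¹¹ × (8.7 × 10²⁵) × (62000) / (0.0015))^(1/3)
  = 7.8 × 10⁷ m

7.8 × 10⁷ m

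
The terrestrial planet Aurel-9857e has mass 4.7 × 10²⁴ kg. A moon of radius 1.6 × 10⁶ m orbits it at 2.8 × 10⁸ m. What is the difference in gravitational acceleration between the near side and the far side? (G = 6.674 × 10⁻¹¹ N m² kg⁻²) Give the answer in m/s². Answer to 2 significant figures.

9.1 × 10⁻⁵ m/s²

Δg = 4GMr/d³
   = 4 × (6.674 × 10⁻¹¹) × (4.7 × 10²⁴) × (1.6 × 10⁶) / (2.8 × 10⁸)³
   = 9.1 × 10⁻⁵ m/s²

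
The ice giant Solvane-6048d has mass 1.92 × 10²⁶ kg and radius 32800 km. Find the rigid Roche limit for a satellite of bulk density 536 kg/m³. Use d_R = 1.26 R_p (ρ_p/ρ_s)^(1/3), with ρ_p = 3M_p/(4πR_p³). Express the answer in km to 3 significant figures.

55500 km

ρ_p = 3M_p/(4πR_p³) = 3 × (1.92 × 10²⁶) / (4π × (3.28 × 10⁷ m)³) = 1300 kg/m³
d_R = 1.26 × 32800 km × (1300/536)^(1/3)
    = 55500 km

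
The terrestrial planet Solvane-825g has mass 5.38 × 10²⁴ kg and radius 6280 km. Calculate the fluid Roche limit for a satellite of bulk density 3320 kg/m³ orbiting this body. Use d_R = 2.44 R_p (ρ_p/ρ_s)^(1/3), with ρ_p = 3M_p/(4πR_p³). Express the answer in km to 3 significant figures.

ρ_p = 3M_p/(4πR_p³) = 3 × (5.38 × 10²⁴) / (4π × (6.28 × 10⁶ m)³) = 5190 kg/m³
d_R = 2.44 × 6280 km × (5190/3320)^(1/3)
    = 17800 km

17800 km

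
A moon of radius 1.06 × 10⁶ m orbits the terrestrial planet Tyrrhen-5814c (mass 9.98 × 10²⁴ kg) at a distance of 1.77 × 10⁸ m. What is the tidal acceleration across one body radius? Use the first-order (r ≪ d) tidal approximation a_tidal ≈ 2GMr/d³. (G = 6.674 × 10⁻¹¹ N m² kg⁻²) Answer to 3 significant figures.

Δa = 2GMr/d³
   = 2 × (6.674 × 10⁻¹¹) × (9.98 × 10²⁴) × (1.06 × 10⁶) / (1.77 × 10⁸)³
   = 2.55 × 10⁻⁴ m/s²

2.55 × 10⁻⁴ m/s²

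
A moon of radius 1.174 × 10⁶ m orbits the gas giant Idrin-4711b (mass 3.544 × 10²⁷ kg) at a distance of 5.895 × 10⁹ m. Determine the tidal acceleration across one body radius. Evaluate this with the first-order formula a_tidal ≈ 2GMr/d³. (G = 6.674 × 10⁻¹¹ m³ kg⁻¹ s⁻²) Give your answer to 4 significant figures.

The tidal stretch is the gradient of GM/d² times the body's extent r, hence the 1/d³ dependence.
Δg = 2GMr/d³
   = 2 × (6.674 × 10⁻¹¹) × (3.544 × 10²⁷) × (1.174 × 10⁶) / (5.895 × 10⁹)³
   = 2.711 × 10⁻⁶ m/s²

2.711 × 10⁻⁶ m/s²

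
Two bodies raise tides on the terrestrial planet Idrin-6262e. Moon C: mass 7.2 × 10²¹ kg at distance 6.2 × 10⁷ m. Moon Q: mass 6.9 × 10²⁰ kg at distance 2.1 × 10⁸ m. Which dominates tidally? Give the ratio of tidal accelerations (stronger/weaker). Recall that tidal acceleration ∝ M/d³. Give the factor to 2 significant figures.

The tide-raising term goes as M/d³ (the gradient of a 1/d² field).
Moon C: (7.2 × 10²¹) / (6.2 × 10⁷)³ = 3.021 × 10⁻²
Moon Q: (6.9 × 10²⁰) / (2.1 × 10⁸)³ = 7.451 × 10⁻⁵
Ratio (larger/smaller) = 410

Moon C, by a factor of ≈ 410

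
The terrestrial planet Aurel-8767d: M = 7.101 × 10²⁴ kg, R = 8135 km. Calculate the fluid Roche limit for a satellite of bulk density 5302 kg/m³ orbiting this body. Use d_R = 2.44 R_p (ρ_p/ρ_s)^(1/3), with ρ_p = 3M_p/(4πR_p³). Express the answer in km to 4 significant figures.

16680 km

ρ_p = 3M_p/(4πR_p³) = 3 × (7.101 × 10²⁴) / (4π × (8.135 × 10⁶ m)³) = 3149 kg/m³
d_R = 2.44 × 8135 km × (3149/5302)^(1/3)
    = 16680 km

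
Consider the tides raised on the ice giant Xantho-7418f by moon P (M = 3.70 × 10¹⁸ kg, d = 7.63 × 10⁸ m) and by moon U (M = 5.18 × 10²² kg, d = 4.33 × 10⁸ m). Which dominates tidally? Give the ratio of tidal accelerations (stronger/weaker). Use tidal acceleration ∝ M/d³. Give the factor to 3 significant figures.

Moon U, by a factor of ≈ 76600

Tidal acceleration ∝ M/d³, so compare M/d³ for each.
Moon P: (3.70 × 10¹⁸) / (7.63 × 10⁸)³ = 8.330 × 10⁻⁹
Moon U: (5.18 × 10²²) / (4.33 × 10⁸)³ = 6.381 × 10⁻⁴
Ratio (larger/smaller) = 76600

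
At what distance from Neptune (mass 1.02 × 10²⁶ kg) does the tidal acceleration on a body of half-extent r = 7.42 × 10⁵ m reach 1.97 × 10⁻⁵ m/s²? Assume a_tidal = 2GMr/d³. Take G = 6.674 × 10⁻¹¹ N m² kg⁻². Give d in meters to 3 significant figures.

8.00 × 10⁸ m

2GMr/d³ = a_tidal  ⇒  d = (2GMr / a_tidal)^(1/3)
d = (2 × 6.674×10⁻¹¹ × (1.02 × 10²⁶) × (7.42 × 10⁵) / (1.97 × 10⁻⁵))^(1/3)
  = 8.00 × 10⁸ m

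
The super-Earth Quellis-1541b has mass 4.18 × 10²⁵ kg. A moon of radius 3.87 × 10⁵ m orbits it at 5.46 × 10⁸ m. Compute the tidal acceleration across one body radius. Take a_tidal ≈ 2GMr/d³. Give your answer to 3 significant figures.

1.33 × 10⁻⁵ m/s²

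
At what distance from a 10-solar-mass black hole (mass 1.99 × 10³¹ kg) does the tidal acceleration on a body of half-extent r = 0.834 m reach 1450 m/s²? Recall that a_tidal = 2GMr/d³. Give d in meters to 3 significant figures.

2GMr/d³ = a_tidal  ⇒  d = (2GMr / a_tidal)^(1/3)
d = (2 × 6.674×10⁻¹¹ × (1.99 × 10³¹) × (0.834) / (1450))^(1/3)
  = 1.15 × 10⁶ m

1.15 × 10⁶ m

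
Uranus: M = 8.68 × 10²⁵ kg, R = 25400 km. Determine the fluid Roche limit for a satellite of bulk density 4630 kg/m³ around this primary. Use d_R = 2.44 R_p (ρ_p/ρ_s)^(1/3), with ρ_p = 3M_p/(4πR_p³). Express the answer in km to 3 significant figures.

40200 km

ρ_p = 3M_p/(4πR_p³) = 3 × (8.68 × 10²⁵) / (4π × (2.54 × 10⁷ m)³) = 1260 kg/m³
d_R = 2.44 × 25400 km × (1260/4630)^(1/3)
    = 40200 km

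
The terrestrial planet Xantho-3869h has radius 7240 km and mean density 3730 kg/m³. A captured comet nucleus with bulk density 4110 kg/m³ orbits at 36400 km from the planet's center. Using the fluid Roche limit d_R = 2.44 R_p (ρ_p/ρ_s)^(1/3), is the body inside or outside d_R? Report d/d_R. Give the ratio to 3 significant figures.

d_R = 2.44 × (7240 km) × (3730/4110)^(1/3) = 17100 km
d/d_R = (36400) / (17100) = 2.13
Since d/d_R > 1, the body is outside the Roche limit.

outside; d/d_R ≈ 2.13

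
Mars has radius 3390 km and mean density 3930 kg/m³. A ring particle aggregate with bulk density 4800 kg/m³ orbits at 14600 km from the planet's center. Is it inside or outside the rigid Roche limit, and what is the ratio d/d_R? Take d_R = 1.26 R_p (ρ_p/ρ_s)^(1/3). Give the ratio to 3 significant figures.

d_R = 1.26 × (3390 km) × (3930/4800)^(1/3) = 3996 km
d/d_R = (14600) / (3996) = 3.65
Since d/d_R > 1, the body is outside the Roche limit.

outside; d/d_R ≈ 3.65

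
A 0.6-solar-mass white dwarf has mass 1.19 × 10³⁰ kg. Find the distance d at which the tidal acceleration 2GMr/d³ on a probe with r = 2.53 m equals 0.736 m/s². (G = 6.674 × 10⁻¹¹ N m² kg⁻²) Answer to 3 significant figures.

8.17 × 10⁶ m

2GMr/d³ = a_tidal  ⇒  d = (2GMr / a_tidal)^(1/3)
d = (2 × 6.674×10⁻¹¹ × (1.19 × 10³⁰) × (2.53) / (0.736))^(1/3)
  = 8.17 × 10⁶ m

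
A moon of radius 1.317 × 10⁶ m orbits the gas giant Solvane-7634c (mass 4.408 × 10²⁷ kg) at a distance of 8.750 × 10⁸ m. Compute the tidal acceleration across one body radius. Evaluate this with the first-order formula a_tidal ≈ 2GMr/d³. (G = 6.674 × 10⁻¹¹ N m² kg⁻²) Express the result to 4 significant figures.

1.157 × 10⁻³ m/s²

a_tidal = 2GMr/d³
        = 2 × (6.674 × 10⁻¹¹) × (4.408 × 10²⁷) × (1.317 × 10⁶) / (8.750 × 10⁸)³
        = 1.157 × 10⁻³ m/s²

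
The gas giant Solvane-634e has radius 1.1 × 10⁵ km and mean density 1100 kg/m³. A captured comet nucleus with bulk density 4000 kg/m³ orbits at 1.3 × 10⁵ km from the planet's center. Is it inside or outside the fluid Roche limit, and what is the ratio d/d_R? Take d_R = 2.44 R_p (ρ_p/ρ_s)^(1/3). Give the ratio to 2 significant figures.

inside; d/d_R ≈ 0.74

d_R = 2.44 × (1.1 × 10⁵ km) × (1100/4000)^(1/3) = 1.745 × 10⁵ km
d/d_R = (1.3 × 10⁵) / (1.745 × 10⁵) = 0.74
Since d/d_R < 1, the body is inside the Roche limit.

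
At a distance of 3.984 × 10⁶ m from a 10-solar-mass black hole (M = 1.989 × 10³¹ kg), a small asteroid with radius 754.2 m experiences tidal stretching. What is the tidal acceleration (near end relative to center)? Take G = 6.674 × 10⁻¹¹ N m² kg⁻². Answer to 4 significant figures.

Since r ≪ d, expand the inverse-square field across one radius to get the leading 2GMr/d³ term.
Δg = 2GMr/d³
   = 2 × (6.674 × 10⁻¹¹) × (1.989 × 10³¹) × (754.2) / (3.984 × 10⁶)³
   = 3.167 × 10⁴ m/s²

3.167 × 10⁴ m/s²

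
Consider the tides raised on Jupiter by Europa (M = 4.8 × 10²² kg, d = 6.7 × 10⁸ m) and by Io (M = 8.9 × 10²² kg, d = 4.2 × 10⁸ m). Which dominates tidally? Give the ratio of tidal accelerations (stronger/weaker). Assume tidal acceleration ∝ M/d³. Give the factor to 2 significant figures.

Tidal acceleration ∝ M/d³, so compare M/d³ for each.
Europa: (4.8 × 10²²) / (6.7 × 10⁸)³ = 1.596 × 10⁻⁴
Io: (8.9 × 10²²) / (4.2 × 10⁸)³ = 1.201 × 10⁻³
Ratio (larger/smaller) = 7.5

Io, by a factor of ≈ 7.5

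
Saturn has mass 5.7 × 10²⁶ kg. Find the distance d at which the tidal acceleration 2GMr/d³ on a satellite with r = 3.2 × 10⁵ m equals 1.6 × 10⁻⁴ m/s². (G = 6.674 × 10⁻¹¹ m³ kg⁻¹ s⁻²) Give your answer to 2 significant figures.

5.3 × 10⁸ m

2GMr/d³ = a_tidal  ⇒  d = (2GMr / a_tidal)^(1/3)
d = (2 × 6.674×10⁻¹¹ × (5.7 × 10²⁶) × (3.2 × 10⁵) / (1.6 × 10⁻⁴))^(1/3)
  = 5.3 × 10⁸ m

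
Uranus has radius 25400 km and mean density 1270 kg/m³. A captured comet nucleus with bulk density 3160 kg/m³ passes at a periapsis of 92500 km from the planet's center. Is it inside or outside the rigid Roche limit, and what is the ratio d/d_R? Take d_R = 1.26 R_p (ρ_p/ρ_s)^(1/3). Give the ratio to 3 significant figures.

outside; d/d_R ≈ 3.92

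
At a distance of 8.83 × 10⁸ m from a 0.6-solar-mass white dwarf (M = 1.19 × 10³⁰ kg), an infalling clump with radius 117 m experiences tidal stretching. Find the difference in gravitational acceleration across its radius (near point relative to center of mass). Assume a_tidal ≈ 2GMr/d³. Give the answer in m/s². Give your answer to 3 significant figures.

2.70 × 10⁻⁵ m/s²

Since r ≪ d, expand the inverse-square field across one radius to get the leading 2GMr/d³ term.
Δa = 2GMr/d³
   = 2 × (6.674 × 10⁻¹¹) × (1.19 × 10³⁰) × (117) / (8.83 × 10⁸)³
   = 2.70 × 10⁻⁵ m/s²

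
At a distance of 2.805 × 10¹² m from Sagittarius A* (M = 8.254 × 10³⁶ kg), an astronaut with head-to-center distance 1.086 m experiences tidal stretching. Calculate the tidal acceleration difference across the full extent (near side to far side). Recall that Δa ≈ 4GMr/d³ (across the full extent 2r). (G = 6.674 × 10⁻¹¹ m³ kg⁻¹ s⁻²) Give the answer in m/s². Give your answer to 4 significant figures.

Δa = 4GMr/d³
   = 4 × (6.674 × 10⁻¹¹) × (8.254 × 10³⁶) × (1.086) / (2.805 × 10¹²)³
   = 1.084 × 10⁻¹⁰ m/s²

1.084 × 10⁻¹⁰ m/s²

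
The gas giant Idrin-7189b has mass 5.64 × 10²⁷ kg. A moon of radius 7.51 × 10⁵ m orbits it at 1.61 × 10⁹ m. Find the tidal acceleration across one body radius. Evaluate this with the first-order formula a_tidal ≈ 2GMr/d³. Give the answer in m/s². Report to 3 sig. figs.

Δg = 2GMr/d³
   = 2 × (6.674 × 10⁻¹¹) × (5.64 × 10²⁷) × (7.51 × 10⁵) / (1.61 × 10⁹)³
   = 1.35 × 10⁻⁴ m/s²

1.35 × 10⁻⁴ m/s²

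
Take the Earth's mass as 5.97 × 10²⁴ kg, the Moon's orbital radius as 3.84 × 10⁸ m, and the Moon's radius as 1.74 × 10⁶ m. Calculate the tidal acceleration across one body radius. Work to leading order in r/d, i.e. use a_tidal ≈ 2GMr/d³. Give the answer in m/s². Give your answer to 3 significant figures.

Δg = 2GMr/d³
   = 2 × (6.674 × 10⁻¹¹) × (5.97 × 10²⁴) × (1.74 × 10⁶) / (3.84 × 10⁸)³
   = 2.45 × 10⁻⁵ m/s²

2.45 × 10⁻⁵ m/s²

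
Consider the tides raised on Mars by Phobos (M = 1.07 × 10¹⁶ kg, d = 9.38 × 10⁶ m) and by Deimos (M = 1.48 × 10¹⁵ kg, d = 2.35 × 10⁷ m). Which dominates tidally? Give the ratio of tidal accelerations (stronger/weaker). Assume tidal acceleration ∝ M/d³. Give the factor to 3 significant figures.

Tidal stretch scales as M/d³; compute that for each body.
Phobos: (1.07 × 10¹⁶) / (9.38 × 10⁶)³ = 1.297 × 10⁻⁵
Deimos: (1.48 × 10¹⁵) / (2.35 × 10⁷)³ = 1.140 × 10⁻⁷
Ratio (larger/smaller) = 114

Phobos, by a factor of ≈ 114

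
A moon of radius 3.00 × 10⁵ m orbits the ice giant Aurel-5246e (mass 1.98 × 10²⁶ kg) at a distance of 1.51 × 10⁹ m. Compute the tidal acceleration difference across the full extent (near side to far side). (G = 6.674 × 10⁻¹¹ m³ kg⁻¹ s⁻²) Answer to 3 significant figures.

4.61 × 10⁻⁶ m/s²

a_tidal = 4GMr/d³
        = 4 × (6.674 × 10⁻¹¹) × (1.98 × 10²⁶) × (3.00 × 10⁵) / (1.51 × 10⁹)³
        = 4.61 × 10⁻⁶ m/s²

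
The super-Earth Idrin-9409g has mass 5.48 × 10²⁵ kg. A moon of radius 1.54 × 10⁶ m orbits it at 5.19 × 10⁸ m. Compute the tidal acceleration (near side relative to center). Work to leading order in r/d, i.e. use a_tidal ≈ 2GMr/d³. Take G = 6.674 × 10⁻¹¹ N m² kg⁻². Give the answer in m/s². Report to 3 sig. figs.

8.06 × 10⁻⁵ m/s²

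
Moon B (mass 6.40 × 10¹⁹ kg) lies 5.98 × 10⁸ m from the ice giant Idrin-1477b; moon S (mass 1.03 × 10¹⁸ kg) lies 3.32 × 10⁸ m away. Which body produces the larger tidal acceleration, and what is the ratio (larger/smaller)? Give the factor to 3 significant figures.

The tide-raising term goes as M/d³ (the gradient of a 1/d² field).
Moon B: (6.40 × 10¹⁹) / (5.98 × 10⁸)³ = 2.993 × 10⁻⁷
Moon S: (1.03 × 10¹⁸) / (3.32 × 10⁸)³ = 2.815 × 10⁻⁸
Ratio (larger/smaller) = 10.6

Moon B, by a factor of ≈ 10.6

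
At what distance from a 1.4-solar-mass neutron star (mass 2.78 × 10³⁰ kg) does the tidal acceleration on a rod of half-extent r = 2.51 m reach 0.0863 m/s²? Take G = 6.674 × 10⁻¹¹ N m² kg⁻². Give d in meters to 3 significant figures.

2.21 × 10⁷ m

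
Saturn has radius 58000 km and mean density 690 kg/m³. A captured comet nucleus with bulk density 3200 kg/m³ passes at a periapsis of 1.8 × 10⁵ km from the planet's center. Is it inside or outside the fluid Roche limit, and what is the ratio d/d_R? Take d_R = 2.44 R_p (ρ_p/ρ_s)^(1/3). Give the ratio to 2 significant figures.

outside; d/d_R ≈ 2.1

d_R = 2.44 × (58000 km) × (690/3200)^(1/3) = 84860 km
d/d_R = (1.8 × 10⁵) / (84860) = 2.1
Since d/d_R > 1, the body is outside the Roche limit.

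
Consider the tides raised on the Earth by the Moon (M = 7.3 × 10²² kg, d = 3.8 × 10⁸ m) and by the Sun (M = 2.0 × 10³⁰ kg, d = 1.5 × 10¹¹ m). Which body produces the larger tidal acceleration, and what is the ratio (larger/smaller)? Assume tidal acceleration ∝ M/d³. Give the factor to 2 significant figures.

Compare M/d³ for the two perturbers:
The Moon: (7.3 × 10²²) / (3.8 × 10⁸)³ = 1.330 × 10⁻³
The Sun: (2.0 × 10³⁰) / (1.5 × 10¹¹)³ = 5.926 × 10⁻⁴
Ratio (larger/smaller) = 2.2

The Moon, by a factor of ≈ 2.2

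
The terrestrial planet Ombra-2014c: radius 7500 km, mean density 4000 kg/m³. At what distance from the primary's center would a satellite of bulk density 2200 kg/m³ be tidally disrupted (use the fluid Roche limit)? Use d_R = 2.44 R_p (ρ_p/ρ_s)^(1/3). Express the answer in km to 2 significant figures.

d_R = 2.44 × 7500 km × (4000/2200)^(1/3)
    = 22000 km

22000 km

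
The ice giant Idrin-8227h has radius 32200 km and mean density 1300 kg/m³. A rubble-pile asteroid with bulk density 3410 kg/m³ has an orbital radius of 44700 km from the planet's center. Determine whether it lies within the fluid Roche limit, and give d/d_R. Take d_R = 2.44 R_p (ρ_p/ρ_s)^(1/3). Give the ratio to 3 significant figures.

inside; d/d_R ≈ 0.785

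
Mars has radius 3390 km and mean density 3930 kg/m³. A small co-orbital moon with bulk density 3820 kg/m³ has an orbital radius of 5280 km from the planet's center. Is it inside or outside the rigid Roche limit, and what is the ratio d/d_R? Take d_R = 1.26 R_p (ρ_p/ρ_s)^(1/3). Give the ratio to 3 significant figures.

outside; d/d_R ≈ 1.22

d_R = 1.26 × (3390 km) × (3930/3820)^(1/3) = 4312 km
d/d_R = (5280) / (4312) = 1.22
Since d/d_R > 1, the body is outside the Roche limit.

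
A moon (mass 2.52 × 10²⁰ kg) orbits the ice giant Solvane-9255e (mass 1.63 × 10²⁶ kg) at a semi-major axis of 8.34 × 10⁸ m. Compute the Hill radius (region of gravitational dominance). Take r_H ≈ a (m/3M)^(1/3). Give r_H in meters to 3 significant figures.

r_H ≈ a (m/3M)^(1/3)
    = (8.34 × 10⁸) × (2.52 × 10²⁰ / (3 × 1.63 × 10²⁶))^(1/3)
    = 6.69 × 10⁶ m

6.69 × 10⁶ m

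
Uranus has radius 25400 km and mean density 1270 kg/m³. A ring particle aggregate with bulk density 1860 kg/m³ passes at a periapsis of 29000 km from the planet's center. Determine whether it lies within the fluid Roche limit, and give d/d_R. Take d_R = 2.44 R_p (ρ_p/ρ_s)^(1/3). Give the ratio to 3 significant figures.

inside; d/d_R ≈ 0.531

d_R = 2.44 × (25400 km) × (1270/1860)^(1/3) = 54570 km
d/d_R = (29000) / (54570) = 0.531
Since d/d_R < 1, the body is inside the Roche limit.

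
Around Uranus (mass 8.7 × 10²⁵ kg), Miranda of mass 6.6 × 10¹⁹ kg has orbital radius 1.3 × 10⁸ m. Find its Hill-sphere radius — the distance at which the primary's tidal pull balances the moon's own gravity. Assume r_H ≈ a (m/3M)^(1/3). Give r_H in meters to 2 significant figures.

8.2 × 10⁵ m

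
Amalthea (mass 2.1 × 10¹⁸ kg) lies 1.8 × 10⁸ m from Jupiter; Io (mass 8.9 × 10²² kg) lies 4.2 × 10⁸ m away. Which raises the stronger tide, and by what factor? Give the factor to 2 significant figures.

Io, by a factor of ≈ 3300

Compare M/d³ for the two perturbers:
Amalthea: (2.1 × 10¹⁸) / (1.8 × 10⁸)³ = 3.601 × 10⁻⁷
Io: (8.9 × 10²²) / (4.2 × 10⁸)³ = 1.201 × 10⁻³
Ratio (larger/smaller) = 3300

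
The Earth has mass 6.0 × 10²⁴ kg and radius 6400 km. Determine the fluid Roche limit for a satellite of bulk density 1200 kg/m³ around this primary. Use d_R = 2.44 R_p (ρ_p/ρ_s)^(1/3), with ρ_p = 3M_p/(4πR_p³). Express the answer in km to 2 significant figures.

ρ_p = 3M_p/(4πR_p³) = 3 × (6.0 × 10²⁴) / (4π × (6.4 × 10⁶ m)³) = 5500 kg/m³
d_R = 2.44 × 6400 km × (5500/1200)^(1/3)
    = 26000 km

26000 km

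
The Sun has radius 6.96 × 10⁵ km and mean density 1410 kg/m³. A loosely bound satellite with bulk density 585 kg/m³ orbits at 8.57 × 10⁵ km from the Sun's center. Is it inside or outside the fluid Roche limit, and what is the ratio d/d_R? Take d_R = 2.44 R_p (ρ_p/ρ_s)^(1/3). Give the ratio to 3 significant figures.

inside; d/d_R ≈ 0.376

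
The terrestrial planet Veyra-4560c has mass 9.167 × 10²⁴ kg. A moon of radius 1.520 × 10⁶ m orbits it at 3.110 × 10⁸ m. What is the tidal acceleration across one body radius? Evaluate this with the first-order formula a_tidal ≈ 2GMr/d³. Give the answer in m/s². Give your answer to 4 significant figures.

Δa = 2GMr/d³
   = 2 × (6.674 × 10⁻¹¹) × (9.167 × 10²⁴) × (1.520 × 10⁶) / (3.110 × 10⁸)³
   = 6.183 × 10⁻⁵ m/s²

6.183 × 10⁻⁵ m/s²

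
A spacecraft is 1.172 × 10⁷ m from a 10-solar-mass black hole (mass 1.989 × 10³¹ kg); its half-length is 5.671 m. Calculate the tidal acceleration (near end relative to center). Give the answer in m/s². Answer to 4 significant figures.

Differencing GM/(d−r)² and GM/d² to first order in r/d gives 2GMr/d³.
Δg = 2GMr/d³
   = 2 × (6.674 × 10⁻¹¹) × (1.989 × 10³¹) × (5.671) / (1.172 × 10⁷)³
   = 9.353 m/s²

9.353 m/s²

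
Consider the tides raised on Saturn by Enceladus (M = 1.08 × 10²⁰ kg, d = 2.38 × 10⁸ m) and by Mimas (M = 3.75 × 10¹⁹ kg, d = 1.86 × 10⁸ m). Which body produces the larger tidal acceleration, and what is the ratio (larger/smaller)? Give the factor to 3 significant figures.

Enceladus, by a factor of ≈ 1.37

Tidal acceleration ∝ M/d³, so compare M/d³ for each.
Enceladus: (1.08 × 10²⁰) / (2.38 × 10⁸)³ = 8.011 × 10⁻⁶
Mimas: (3.75 × 10¹⁹) / (1.86 × 10⁸)³ = 5.828 × 10⁻⁶
Ratio (larger/smaller) = 1.37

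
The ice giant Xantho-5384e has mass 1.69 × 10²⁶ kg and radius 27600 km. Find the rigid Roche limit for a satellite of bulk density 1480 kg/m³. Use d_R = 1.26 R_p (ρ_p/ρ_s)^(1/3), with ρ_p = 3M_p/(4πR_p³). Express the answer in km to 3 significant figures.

37900 km

ρ_p = 3M_p/(4πR_p³) = 3 × (1.69 × 10²⁶) / (4π × (2.76 × 10⁷ m)³) = 1920 kg/m³
d_R = 1.26 × 27600 km × (1920/1480)^(1/3)
    = 37900 km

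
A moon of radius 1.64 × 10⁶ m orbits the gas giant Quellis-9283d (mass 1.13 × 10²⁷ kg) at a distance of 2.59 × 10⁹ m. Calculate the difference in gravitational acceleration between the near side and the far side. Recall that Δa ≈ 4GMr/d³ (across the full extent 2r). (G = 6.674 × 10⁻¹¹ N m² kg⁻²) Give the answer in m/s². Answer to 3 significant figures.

2.85 × 10⁻⁵ m/s²

Δa = 4GMr/d³
   = 4 × (6.674 × 10⁻¹¹) × (1.13 × 10²⁷) × (1.64 × 10⁶) / (2.59 × 10⁹)³
   = 2.85 × 10⁻⁵ m/s²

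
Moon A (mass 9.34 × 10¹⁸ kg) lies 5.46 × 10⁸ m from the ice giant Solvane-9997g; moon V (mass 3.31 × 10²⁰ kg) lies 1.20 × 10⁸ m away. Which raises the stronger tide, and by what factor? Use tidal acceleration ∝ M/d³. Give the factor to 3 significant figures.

Tidal acceleration ∝ M/d³, so compare M/d³ for each.
Moon A: (9.34 × 10¹⁸) / (5.46 × 10⁸)³ = 5.738 × 10⁻⁸
Moon V: (3.31 × 10²⁰) / (1.20 × 10⁸)³ = 1.916 × 10⁻⁴
Ratio (larger/smaller) = 3340

Moon V, by a factor of ≈ 3340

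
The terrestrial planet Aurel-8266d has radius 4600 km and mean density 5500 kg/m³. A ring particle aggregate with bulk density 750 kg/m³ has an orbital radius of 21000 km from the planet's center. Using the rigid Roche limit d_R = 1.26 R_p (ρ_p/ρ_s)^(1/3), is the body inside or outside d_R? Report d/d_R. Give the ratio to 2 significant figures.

d_R = 1.26 × (4600 km) × (5500/750)^(1/3) = 11260 km
d/d_R = (21000) / (11260) = 1.9
Since d/d_R > 1, the body is outside the Roche limit.

outside; d/d_R ≈ 1.9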